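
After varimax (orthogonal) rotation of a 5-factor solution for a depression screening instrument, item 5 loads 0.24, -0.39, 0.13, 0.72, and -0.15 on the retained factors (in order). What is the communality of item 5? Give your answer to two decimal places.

h² = 0.24² + (-0.39)² + 0.13² + 0.72² + (-0.15)² = 0.0576 + 0.1521 + 0.0169 + 0.5184 + 0.0225 = 0.7675

0.77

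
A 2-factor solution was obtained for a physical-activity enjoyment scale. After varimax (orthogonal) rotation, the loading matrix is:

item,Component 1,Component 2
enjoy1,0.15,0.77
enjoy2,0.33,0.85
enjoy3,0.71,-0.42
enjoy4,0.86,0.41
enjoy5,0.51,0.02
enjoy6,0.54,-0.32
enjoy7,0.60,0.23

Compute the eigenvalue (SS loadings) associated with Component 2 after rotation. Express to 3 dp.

SS loadings for Component 2 = 0.77² + 0.85² + (-0.42)² + 0.41² + 0.02² + (-0.32)² + 0.23² = 0.5929 + 0.7225 + 0.1764 + 0.1681 + 0.0004 + 0.1024 + 0.0529 = 1.8156

1.816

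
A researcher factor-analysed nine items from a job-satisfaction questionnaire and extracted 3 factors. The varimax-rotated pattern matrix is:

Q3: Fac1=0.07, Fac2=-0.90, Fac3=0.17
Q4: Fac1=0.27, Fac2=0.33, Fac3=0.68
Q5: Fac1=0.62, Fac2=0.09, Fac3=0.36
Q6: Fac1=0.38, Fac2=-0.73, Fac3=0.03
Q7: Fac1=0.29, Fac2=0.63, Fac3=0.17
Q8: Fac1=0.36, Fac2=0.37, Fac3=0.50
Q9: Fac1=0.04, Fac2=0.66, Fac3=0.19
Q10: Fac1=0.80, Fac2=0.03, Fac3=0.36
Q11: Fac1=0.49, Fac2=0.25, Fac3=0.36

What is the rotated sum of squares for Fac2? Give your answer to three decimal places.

2.493

SS loadings for Fac2 = (-0.90)² + 0.33² + 0.09² + (-0.73)² + 0.63² + 0.37² + 0.66² + 0.03² + 0.25² = 0.8100 + 0.1089 + 0.0081 + 0.5329 + 0.3969 + 0.1369 + 0.4356 + 0.0009 + 0.0625 = 2.4927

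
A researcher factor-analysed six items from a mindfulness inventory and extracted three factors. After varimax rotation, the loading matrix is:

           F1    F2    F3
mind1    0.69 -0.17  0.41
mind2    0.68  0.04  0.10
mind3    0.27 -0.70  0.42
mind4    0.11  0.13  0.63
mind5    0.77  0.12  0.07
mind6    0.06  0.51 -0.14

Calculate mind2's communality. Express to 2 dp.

0.47

h² = 0.68² + 0.04² + 0.10² = 0.4624 + 0.0016 + 0.0100 = 0.4740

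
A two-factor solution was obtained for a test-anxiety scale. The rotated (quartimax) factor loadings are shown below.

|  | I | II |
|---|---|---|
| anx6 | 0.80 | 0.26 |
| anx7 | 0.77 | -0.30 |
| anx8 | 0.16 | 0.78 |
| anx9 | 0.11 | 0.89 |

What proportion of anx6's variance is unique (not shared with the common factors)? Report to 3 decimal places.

0.292

h² = 0.80² + 0.26² = 0.6400 + 0.0676 = 0.7076
Uniqueness u² = 1 − h² = 1 − 0.7076 = 0.2924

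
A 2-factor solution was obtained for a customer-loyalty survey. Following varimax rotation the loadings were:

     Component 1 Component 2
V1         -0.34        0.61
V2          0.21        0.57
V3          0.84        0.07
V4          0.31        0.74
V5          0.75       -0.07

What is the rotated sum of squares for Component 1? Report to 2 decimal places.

SS loadings for Component 1 = (-0.34)² + 0.21² + 0.84² + 0.31² + 0.75² = 0.1156 + 0.0441 + 0.7056 + 0.0961 + 0.5625 = 1.5239

1.52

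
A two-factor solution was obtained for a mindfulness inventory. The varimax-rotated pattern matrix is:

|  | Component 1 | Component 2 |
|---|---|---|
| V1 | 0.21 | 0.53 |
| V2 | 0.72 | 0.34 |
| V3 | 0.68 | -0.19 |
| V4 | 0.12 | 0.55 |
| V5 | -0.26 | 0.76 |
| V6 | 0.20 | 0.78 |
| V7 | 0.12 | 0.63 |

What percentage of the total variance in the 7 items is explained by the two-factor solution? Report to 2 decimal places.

49.70%

SS loadings by factor: 1.1613, 2.3180; total = 3.4793.
Total variance with 7 standardized items is 7, so the solution explains 3.4793/7 = 0.4970 = 49.70%.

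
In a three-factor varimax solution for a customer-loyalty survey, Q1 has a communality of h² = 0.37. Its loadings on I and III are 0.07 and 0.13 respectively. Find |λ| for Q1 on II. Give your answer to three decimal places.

0.590

Under orthogonal rotation h² = Σλ², so λ_II² = h² − (0.0218) = 0.37 − 0.0218 = 0.3482.
|λ| = √0.3482 = 0.5901.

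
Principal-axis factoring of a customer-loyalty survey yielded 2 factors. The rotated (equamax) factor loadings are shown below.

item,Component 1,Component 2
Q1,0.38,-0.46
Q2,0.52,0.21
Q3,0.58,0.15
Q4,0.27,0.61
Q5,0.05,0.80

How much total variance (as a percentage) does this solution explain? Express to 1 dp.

Communalities: 0.3560, 0.3145, 0.3589, 0.4450, 0.6425; Σh² = 2.1169.
Total variance with 5 standardized items is 5, so the solution explains 2.1169/5 = 0.4234 = 42.34%.

42.3%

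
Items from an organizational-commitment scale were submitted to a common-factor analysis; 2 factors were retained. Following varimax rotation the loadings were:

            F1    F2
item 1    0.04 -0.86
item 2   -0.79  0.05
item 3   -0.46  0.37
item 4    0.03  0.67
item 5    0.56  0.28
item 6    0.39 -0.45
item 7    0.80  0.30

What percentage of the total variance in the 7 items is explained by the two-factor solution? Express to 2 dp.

SS loadings by factor: 1.9439, 1.6988; total = 3.6427.
Total variance with 7 standardized items is 7, so the solution explains 3.6427/7 = 0.5204 = 52.04%.

52.04%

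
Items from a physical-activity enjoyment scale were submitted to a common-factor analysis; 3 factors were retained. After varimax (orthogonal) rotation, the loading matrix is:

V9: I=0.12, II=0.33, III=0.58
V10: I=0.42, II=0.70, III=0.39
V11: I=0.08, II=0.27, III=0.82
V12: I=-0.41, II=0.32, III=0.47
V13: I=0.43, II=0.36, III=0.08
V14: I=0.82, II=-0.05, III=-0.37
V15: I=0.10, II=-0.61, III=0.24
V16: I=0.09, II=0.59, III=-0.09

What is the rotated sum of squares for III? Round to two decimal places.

SS loadings for III = 0.58² + 0.39² + 0.82² + 0.47² + 0.08² + (-0.37)² + 0.24² + (-0.09)² = 0.3364 + 0.1521 + 0.6724 + 0.2209 + 0.0064 + 0.1369 + 0.0576 + 0.0081 = 1.5908

1.59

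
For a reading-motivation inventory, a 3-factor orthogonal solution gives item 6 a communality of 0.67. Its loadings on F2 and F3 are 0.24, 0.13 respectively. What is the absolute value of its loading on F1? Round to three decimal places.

Under orthogonal rotation h² = Σλ², so λ_F1² = h² − (0.0745) = 0.67 − 0.0745 = 0.5955.
|λ| = √0.5955 = 0.7717.

0.772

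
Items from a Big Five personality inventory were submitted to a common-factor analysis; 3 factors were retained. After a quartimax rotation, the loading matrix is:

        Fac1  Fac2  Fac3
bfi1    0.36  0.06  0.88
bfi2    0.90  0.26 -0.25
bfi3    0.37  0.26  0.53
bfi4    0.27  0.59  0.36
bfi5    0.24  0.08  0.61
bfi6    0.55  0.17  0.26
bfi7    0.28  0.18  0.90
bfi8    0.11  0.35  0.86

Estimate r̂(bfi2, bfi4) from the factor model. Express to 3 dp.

r̂ = Σ λ_i·λ_j across factors = (0.90)(0.27) + (0.26)(0.59) + (-0.25)(0.36)
  = +0.2430 +0.1534 -0.0900 = 0.3064

0.306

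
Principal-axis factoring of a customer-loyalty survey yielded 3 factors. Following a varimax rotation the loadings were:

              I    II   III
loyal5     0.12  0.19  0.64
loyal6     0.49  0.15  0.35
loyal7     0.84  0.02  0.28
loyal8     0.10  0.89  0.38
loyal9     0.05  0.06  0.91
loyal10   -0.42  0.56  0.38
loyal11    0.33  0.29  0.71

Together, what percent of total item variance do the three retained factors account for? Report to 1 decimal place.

Communalities: 0.4601, 0.3851, 0.7844, 0.9465, 0.8342, 0.6344, 0.6971; Σh² = 4.7418.
Total variance with 7 standardized items is 7, so the solution explains 4.7418/7 = 0.6774 = 67.74%.

67.7%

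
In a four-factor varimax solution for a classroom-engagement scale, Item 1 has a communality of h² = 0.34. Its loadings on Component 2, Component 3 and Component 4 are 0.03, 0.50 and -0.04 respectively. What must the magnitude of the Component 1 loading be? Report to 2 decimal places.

0.30

Under orthogonal rotation h² = Σλ², so λ_Component 1² = h² − (0.2525) = 0.34 − 0.2525 = 0.0875.
|λ| = √0.0875 = 0.2958.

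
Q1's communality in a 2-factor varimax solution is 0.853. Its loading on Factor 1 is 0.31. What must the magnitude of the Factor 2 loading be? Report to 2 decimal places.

Under orthogonal rotation h² = Σλ², so λ_Factor 2² = h² − (0.0961) = 0.853 − 0.0961 = 0.7569.
|λ| = √0.7569 = 0.8700.

0.87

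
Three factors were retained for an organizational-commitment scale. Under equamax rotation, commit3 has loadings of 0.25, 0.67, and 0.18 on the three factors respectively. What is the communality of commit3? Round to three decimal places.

0.544

h² = 0.25² + 0.67² + 0.18² = 0.0625 + 0.4489 + 0.0324 = 0.5438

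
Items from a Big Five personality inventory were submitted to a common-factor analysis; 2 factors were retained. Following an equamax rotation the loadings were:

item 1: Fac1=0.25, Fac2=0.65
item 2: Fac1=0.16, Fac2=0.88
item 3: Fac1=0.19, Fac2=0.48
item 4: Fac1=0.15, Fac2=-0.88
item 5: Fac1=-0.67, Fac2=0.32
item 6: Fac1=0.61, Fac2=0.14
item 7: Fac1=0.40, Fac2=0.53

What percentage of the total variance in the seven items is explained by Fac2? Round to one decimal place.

37.2%

SS loadings for Fac2 = 0.65² + 0.88² + 0.48² + (-0.88)² + 0.32² + 0.14² + 0.53² = 2.6046
With 7 standardized items, total variance = 7. Proportion = 2.6046/7 = 0.3721 → 37.21%.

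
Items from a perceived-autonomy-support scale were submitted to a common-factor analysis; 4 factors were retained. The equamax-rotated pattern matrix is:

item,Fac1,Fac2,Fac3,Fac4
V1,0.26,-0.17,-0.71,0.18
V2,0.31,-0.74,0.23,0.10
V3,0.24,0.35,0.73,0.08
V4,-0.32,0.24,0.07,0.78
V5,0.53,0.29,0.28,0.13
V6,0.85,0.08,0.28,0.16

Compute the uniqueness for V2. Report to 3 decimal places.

0.293

h² = 0.31² + (-0.74)² + 0.23² + 0.10² = 0.0961 + 0.5476 + 0.0529 + 0.0100 = 0.7066
Uniqueness u² = 1 − h² = 1 − 0.7066 = 0.2934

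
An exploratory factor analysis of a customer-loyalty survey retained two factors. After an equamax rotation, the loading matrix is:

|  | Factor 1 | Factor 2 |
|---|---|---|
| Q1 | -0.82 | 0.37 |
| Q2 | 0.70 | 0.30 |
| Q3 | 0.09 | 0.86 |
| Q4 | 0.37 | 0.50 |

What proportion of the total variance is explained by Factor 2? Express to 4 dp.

SS loadings for Factor 2 = 0.37² + 0.30² + 0.86² + 0.50² = 1.2165
Proportion of variance = 1.2165 / 4 = 0.3041.

0.3041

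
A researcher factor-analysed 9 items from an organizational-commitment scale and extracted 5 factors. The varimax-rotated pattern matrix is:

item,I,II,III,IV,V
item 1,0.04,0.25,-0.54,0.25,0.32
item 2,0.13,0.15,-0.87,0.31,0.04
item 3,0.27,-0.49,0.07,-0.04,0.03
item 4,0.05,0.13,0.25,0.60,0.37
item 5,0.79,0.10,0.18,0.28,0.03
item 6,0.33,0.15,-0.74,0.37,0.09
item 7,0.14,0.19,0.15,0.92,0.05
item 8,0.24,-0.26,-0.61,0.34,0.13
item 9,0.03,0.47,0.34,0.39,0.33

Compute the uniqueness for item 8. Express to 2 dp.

0.37

h² = 0.24² + (-0.26)² + (-0.61)² + 0.34² + 0.13² = 0.0576 + 0.0676 + 0.3721 + 0.1156 + 0.0169 = 0.6298
Uniqueness u² = 1 − h² = 1 − 0.6298 = 0.3702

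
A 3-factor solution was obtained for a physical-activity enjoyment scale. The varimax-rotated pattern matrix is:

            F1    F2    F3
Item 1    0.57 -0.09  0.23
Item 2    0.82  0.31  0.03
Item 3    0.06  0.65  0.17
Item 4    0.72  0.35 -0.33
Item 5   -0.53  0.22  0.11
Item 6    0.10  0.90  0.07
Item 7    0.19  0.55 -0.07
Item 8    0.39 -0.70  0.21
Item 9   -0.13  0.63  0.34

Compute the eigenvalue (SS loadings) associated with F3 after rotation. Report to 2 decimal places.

SS loadings for F3 = 0.23² + 0.03² + 0.17² + (-0.33)² + 0.11² + 0.07² + (-0.07)² + 0.21² + 0.34² = 0.0529 + 0.0009 + 0.0289 + 0.1089 + 0.0121 + 0.0049 + 0.0049 + 0.0441 + 0.1156 = 0.3732

0.37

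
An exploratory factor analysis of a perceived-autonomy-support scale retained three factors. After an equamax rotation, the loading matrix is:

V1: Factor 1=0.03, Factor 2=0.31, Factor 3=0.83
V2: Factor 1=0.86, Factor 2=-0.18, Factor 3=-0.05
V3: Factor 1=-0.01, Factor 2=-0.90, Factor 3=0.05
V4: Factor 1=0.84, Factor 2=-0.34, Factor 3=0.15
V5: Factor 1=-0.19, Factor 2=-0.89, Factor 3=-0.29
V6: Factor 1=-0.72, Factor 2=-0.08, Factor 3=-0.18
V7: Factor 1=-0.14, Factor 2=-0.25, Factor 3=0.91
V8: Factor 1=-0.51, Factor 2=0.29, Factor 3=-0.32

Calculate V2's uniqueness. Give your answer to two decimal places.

h² = 0.86² + (-0.18)² + (-0.05)² = 0.7396 + 0.0324 + 0.0025 = 0.7745
Uniqueness u² = 1 − h² = 1 − 0.7745 = 0.2255

0.23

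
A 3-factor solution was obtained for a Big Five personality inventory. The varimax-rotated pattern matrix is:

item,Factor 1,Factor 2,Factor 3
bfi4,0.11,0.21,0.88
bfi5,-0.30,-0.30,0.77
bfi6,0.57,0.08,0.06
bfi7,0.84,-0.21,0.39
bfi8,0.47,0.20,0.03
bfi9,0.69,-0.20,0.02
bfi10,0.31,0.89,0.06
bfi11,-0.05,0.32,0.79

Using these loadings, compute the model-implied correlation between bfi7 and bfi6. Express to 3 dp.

0.485

r̂ = Σ λ_i·λ_j across factors = (0.84)(0.57) + (-0.21)(0.08) + (0.39)(0.06)
  = +0.4788 -0.0168 +0.0234 = 0.4854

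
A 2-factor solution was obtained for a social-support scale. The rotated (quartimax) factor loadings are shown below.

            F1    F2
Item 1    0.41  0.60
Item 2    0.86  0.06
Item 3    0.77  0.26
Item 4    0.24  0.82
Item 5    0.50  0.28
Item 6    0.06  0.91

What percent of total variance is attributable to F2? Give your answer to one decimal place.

SS loadings for F2 = 0.60² + 0.06² + 0.26² + 0.82² + 0.28² + 0.91² = 2.0101
With 6 standardized items, total variance = 6. Proportion = 2.0101/6 = 0.3350 → 33.50%.

33.5%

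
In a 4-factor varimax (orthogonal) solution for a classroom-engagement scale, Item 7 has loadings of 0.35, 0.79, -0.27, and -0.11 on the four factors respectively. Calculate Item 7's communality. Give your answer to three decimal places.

h² = 0.35² + 0.79² + (-0.27)² + (-0.11)² = 0.1225 + 0.6241 + 0.0729 + 0.0121 = 0.8316

0.832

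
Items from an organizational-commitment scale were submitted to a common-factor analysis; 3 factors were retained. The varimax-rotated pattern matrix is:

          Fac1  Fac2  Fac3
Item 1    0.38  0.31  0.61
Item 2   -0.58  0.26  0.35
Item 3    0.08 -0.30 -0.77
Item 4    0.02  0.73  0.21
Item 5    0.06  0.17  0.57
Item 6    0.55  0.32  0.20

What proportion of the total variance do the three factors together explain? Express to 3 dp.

0.535

Communalities: 0.6126, 0.5265, 0.6893, 0.5774, 0.3574, 0.4449; Σh² = 3.2081.
Total variance with 6 standardized items is 6, so the solution explains 3.2081/6 = 0.5347.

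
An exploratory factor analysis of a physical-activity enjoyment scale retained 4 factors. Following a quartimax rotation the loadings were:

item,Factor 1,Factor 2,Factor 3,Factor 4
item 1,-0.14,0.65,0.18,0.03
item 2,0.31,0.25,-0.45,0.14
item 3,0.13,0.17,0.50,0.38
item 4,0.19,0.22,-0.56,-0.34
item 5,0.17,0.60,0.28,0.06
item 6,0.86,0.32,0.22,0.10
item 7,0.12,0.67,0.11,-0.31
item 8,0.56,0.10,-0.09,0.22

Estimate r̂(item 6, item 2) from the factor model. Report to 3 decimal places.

0.262

r̂ = Σ λ_i·λ_j across factors = (0.86)(0.31) + (0.32)(0.25) + (0.22)(-0.45) + (0.10)(0.14)
  = +0.2666 +0.0800 -0.0990 +0.0140 = 0.2616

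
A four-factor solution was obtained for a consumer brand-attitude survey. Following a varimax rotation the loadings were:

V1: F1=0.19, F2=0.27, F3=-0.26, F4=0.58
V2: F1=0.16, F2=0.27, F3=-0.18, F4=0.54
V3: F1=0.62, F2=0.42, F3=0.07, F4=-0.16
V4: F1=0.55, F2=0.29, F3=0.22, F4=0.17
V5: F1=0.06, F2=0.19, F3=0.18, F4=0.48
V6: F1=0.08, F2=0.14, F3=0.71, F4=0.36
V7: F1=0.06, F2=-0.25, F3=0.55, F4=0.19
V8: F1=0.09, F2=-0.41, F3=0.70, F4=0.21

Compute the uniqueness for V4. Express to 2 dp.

0.54

h² = 0.55² + 0.29² + 0.22² + 0.17² = 0.3025 + 0.0841 + 0.0484 + 0.0289 = 0.4639
Uniqueness u² = 1 − h² = 1 − 0.4639 = 0.5361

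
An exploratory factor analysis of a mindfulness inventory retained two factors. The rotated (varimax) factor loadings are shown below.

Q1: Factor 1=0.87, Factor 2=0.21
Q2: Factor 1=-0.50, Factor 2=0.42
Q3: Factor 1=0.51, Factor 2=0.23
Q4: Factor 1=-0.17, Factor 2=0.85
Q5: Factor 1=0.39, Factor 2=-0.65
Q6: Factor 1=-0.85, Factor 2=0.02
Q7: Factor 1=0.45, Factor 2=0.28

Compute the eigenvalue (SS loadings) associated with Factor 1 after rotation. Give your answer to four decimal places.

2.3730

SS loadings for Factor 1 = 0.87² + (-0.50)² + 0.51² + (-0.17)² + 0.39² + (-0.85)² + 0.45² = 0.7569 + 0.2500 + 0.2601 + 0.0289 + 0.1521 + 0.7225 + 0.2025 = 2.3730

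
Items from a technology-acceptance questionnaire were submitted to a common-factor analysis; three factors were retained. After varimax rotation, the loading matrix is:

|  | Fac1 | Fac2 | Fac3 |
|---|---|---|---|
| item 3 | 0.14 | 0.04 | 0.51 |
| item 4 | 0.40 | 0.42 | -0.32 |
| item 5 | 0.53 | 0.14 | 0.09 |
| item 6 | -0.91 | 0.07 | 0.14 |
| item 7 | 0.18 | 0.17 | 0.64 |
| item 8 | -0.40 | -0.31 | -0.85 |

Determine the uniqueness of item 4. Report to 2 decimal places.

h² = 0.40² + 0.42² + (-0.32)² = 0.1600 + 0.1764 + 0.1024 = 0.4388
Uniqueness u² = 1 − h² = 1 − 0.4388 = 0.5612

0.56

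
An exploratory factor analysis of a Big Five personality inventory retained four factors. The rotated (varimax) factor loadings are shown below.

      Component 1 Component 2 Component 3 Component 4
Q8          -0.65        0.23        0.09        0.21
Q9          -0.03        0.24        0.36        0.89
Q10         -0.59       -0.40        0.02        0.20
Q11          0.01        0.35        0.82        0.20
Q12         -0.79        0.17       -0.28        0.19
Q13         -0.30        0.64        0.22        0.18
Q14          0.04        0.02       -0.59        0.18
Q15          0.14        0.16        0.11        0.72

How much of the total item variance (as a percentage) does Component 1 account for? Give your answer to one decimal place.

SS loadings for Component 1 = (-0.65)² + (-0.03)² + (-0.59)² + 0.01² + (-0.79)² + (-0.30)² + 0.04² + 0.14² = 1.5069
With 8 standardized items, total variance = 8. Proportion = 1.5069/8 = 0.1884 → 18.84%.

18.8%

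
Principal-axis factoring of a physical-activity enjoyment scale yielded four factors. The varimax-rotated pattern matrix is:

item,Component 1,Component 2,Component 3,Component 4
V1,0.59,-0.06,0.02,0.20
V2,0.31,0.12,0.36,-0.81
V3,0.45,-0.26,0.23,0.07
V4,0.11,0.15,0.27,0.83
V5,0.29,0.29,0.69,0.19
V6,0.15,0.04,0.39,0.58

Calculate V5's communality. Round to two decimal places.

h² = 0.29² + 0.29² + 0.69² + 0.19² = 0.0841 + 0.0841 + 0.4761 + 0.0361 = 0.6804

0.68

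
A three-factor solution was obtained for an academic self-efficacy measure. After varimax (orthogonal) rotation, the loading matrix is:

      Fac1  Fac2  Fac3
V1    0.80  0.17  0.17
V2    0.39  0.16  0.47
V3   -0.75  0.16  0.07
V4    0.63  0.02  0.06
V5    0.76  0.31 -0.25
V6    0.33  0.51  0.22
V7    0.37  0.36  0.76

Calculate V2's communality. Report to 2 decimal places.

h² = 0.39² + 0.16² + 0.47² = 0.1521 + 0.0256 + 0.2209 = 0.3986

0.40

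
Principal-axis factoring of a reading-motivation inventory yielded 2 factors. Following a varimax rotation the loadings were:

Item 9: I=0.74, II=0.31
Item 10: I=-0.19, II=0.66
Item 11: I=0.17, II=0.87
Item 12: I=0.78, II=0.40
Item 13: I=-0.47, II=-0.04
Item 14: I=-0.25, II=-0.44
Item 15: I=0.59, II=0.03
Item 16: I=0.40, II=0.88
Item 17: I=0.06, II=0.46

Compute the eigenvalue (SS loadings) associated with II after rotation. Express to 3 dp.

2.631

SS loadings for II = 0.31² + 0.66² + 0.87² + 0.40² + (-0.04)² + (-0.44)² + 0.03² + 0.88² + 0.46² = 0.0961 + 0.4356 + 0.7569 + 0.1600 + 0.0016 + 0.1936 + 0.0009 + 0.7744 + 0.2116 = 2.6307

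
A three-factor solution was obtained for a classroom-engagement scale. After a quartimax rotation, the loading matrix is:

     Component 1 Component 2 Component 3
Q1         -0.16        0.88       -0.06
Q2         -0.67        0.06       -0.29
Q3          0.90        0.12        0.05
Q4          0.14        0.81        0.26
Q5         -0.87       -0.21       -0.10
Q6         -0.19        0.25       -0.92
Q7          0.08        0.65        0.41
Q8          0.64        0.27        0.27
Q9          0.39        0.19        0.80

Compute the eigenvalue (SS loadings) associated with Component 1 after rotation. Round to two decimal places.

2.67

SS loadings for Component 1 = (-0.16)² + (-0.67)² + 0.90² + 0.14² + (-0.87)² + (-0.19)² + 0.08² + 0.64² + 0.39² = 0.0256 + 0.4489 + 0.8100 + 0.0196 + 0.7569 + 0.0361 + 0.0064 + 0.4096 + 0.1521 = 2.6652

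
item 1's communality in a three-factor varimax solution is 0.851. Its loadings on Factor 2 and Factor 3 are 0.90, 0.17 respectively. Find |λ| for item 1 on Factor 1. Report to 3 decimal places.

0.110

Under orthogonal rotation h² = Σλ², so λ_Factor 1² = h² − (0.8389) = 0.851 − 0.8389 = 0.0121.
|λ| = √0.0121 = 0.1100.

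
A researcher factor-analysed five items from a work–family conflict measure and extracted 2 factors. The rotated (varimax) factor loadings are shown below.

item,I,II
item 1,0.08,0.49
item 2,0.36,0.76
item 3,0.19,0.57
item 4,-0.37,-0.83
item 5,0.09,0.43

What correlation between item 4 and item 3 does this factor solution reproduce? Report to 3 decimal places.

-0.543

r̂ = Σ λ_i·λ_j across factors = (-0.37)(0.19) + (-0.83)(0.57)
  = -0.0703 -0.4731 = -0.5434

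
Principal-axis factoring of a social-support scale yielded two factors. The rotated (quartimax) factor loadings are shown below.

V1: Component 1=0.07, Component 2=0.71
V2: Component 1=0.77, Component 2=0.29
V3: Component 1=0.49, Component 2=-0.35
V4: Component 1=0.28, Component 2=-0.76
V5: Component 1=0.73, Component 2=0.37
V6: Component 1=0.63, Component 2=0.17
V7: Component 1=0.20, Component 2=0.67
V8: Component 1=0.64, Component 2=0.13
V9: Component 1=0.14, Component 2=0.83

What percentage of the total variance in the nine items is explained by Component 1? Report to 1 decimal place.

25.7%

SS loadings for Component 1 = 0.07² + 0.77² + 0.49² + 0.28² + 0.73² + 0.63² + 0.20² + 0.64² + 0.14² = 2.3153
With 9 standardized items, total variance = 9. Proportion = 2.3153/9 = 0.2573 → 25.73%.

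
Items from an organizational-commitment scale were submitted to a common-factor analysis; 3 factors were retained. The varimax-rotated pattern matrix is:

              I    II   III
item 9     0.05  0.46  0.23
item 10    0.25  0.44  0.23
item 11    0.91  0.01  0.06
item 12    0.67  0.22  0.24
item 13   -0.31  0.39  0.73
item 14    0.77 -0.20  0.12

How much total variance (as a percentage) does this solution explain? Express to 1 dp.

56.5%

Communalities: 0.2670, 0.3090, 0.8318, 0.5549, 0.7811, 0.6473; Σh² = 3.3911.
Total variance with 6 standardized items is 6, so the solution explains 3.3911/6 = 0.5652 = 56.52%.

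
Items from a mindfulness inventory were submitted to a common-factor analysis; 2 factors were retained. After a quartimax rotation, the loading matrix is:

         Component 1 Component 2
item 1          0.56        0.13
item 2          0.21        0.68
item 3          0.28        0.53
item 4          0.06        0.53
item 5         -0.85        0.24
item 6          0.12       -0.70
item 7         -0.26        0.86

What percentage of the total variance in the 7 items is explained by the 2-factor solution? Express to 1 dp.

SS loadings by factor: 1.2442, 2.3283; total = 3.5725.
Total variance with 7 standardized items is 7, so the solution explains 3.5725/7 = 0.5104 = 51.04%.

51.0%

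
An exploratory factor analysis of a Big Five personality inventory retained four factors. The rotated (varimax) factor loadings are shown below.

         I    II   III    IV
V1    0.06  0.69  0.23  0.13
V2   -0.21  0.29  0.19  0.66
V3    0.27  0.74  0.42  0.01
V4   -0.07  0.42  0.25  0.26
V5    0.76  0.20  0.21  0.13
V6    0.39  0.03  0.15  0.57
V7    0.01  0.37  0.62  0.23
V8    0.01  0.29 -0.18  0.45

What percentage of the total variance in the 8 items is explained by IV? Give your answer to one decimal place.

14.0%

SS loadings for IV = 0.13² + 0.66² + 0.01² + 0.26² + 0.13² + 0.57² + 0.23² + 0.45² = 1.1174
With 8 standardized items, total variance = 8. Proportion = 1.1174/8 = 0.1397 → 13.97%.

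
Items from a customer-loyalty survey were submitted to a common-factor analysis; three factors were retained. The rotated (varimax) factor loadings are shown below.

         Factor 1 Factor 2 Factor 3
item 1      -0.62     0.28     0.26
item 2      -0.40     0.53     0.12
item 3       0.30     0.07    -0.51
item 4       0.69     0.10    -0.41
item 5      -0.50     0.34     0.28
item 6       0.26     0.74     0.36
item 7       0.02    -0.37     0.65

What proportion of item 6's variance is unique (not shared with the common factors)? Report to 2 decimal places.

h² = 0.26² + 0.74² + 0.36² = 0.0676 + 0.5476 + 0.1296 = 0.7448
Uniqueness u² = 1 − h² = 1 − 0.7448 = 0.2552

0.26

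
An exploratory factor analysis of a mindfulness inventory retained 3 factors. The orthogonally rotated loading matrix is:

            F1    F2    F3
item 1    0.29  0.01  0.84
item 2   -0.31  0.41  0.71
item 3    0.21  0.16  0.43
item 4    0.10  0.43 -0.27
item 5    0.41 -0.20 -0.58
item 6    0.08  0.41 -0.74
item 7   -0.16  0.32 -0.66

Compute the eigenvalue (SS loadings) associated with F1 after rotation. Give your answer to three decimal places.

0.434

SS loadings for F1 = 0.29² + (-0.31)² + 0.21² + 0.10² + 0.41² + 0.08² + (-0.16)² = 0.0841 + 0.0961 + 0.0441 + 0.0100 + 0.1681 + 0.0064 + 0.0256 = 0.4344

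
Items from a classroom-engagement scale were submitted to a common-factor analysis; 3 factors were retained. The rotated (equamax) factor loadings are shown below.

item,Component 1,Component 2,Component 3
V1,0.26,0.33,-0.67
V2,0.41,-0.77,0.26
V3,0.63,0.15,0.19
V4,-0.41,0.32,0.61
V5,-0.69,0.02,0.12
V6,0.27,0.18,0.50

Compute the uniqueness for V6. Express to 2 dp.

h² = 0.27² + 0.18² + 0.50² = 0.0729 + 0.0324 + 0.2500 = 0.3553
Uniqueness u² = 1 − h² = 1 − 0.3553 = 0.6447

0.64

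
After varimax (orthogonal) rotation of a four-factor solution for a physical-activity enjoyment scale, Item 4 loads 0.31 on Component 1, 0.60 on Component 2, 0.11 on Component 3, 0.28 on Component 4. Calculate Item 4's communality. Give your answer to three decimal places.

0.547

h² = 0.31² + 0.60² + 0.11² + 0.28² = 0.0961 + 0.3600 + 0.0121 + 0.0784 = 0.5466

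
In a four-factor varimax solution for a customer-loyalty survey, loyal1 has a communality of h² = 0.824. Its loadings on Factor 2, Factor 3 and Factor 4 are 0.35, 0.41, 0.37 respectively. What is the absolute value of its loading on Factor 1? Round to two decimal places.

Under orthogonal rotation h² = Σλ², so λ_Factor 1² = h² − (0.4275) = 0.824 − 0.4275 = 0.3965.
|λ| = √0.3965 = 0.6297.

0.63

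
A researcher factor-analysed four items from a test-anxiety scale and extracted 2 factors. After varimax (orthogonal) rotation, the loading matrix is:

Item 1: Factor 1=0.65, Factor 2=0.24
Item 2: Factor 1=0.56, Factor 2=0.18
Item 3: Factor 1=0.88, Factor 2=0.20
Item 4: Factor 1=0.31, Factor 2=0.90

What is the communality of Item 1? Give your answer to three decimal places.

0.480

h² = 0.65² + 0.24² = 0.4225 + 0.0576 = 0.4801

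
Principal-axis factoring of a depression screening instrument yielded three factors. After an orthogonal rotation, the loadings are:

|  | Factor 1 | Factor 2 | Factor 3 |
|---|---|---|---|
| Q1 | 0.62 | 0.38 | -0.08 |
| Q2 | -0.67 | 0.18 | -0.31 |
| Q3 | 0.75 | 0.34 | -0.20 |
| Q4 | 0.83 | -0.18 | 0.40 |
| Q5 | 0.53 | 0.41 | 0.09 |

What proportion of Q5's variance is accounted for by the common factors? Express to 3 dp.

0.457

h² = 0.53² + 0.41² + 0.09² = 0.2809 + 0.1681 + 0.0081 = 0.4571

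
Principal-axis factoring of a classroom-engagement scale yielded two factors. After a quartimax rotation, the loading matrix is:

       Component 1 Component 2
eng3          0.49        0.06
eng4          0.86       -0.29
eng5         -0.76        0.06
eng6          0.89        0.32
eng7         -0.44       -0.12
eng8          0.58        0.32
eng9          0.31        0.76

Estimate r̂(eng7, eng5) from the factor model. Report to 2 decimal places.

r̂ = Σ λ_i·λ_j across factors = (-0.44)(-0.76) + (-0.12)(0.06)
  = +0.3344 -0.0072 = 0.3272

0.33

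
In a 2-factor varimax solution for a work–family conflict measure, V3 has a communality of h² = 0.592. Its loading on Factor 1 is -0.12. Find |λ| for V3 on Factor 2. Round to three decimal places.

Under orthogonal rotation h² = Σλ², so λ_Factor 2² = h² − (0.0144) = 0.592 − 0.0144 = 0.5776.
|λ| = √0.5776 = 0.7600.

0.760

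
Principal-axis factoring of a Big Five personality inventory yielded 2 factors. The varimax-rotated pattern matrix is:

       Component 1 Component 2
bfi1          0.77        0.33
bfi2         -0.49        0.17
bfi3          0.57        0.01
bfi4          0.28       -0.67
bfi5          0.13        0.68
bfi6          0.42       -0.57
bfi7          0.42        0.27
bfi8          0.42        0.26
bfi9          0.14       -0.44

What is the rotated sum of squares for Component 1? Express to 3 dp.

1.802

SS loadings for Component 1 = 0.77² + (-0.49)² + 0.57² + 0.28² + 0.13² + 0.42² + 0.42² + 0.42² + 0.14² = 0.5929 + 0.2401 + 0.3249 + 0.0784 + 0.0169 + 0.1764 + 0.1764 + 0.1764 + 0.0196 = 1.8020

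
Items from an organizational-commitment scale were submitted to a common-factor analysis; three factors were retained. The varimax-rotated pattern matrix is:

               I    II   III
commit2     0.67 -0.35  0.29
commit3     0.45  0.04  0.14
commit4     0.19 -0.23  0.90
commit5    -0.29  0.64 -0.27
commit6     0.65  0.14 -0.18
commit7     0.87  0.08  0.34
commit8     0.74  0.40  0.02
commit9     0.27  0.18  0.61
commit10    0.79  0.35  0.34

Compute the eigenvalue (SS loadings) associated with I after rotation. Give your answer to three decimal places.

SS loadings for I = 0.67² + 0.45² + 0.19² + (-0.29)² + 0.65² + 0.87² + 0.74² + 0.27² + 0.79² = 0.4489 + 0.2025 + 0.0361 + 0.0841 + 0.4225 + 0.7569 + 0.5476 + 0.0729 + 0.6241 = 3.1956

3.196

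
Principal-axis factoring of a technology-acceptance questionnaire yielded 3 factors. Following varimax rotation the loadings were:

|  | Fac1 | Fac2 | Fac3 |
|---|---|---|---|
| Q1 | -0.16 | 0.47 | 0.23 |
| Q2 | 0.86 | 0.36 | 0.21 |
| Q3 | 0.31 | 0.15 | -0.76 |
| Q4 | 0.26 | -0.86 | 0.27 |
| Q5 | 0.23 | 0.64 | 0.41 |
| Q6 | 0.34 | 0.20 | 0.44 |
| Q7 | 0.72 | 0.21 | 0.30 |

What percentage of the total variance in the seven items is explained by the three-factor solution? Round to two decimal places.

Communalities: 0.2994, 0.9133, 0.6962, 0.8801, 0.6306, 0.3492, 0.6525; Σh² = 4.4213.
Total variance with 7 standardized items is 7, so the solution explains 4.4213/7 = 0.6316 = 63.16%.

63.16%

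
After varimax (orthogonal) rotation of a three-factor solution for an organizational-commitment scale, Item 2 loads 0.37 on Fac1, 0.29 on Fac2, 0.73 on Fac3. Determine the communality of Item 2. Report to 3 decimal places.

h² = 0.37² + 0.29² + 0.73² = 0.1369 + 0.0841 + 0.5329 = 0.7539

0.754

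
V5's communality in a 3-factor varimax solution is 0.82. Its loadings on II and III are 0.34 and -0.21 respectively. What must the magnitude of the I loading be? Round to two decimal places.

Under orthogonal rotation h² = Σλ², so λ_I² = h² − (0.1597) = 0.82 − 0.1597 = 0.6603.
|λ| = √0.6603 = 0.8126.

0.81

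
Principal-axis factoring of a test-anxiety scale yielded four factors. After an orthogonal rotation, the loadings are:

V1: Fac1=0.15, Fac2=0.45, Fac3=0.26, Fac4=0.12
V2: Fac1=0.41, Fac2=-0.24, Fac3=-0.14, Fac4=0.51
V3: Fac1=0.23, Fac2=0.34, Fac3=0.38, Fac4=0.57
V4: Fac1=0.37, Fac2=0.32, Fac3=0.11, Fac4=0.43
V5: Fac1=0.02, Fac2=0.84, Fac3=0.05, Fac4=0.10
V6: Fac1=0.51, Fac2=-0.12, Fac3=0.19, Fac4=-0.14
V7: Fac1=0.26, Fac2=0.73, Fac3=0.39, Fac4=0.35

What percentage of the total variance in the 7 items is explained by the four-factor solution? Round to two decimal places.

54.43%

Communalities: 0.3070, 0.5054, 0.6378, 0.4363, 0.7185, 0.3302, 0.8751; Σh² = 3.8103.
Total variance with 7 standardized items is 7, so the solution explains 3.8103/7 = 0.5443 = 54.43%.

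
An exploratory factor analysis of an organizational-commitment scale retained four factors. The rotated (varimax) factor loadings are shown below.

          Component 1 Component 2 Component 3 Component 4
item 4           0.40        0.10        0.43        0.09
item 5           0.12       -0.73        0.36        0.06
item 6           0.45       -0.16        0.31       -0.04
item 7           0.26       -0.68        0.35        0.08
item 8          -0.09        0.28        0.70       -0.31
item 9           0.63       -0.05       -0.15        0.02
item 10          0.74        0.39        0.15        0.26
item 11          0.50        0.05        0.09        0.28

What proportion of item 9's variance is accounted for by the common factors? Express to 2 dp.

h² = 0.63² + (-0.05)² + (-0.15)² + 0.02² = 0.3969 + 0.0025 + 0.0225 + 0.0004 = 0.4223

0.42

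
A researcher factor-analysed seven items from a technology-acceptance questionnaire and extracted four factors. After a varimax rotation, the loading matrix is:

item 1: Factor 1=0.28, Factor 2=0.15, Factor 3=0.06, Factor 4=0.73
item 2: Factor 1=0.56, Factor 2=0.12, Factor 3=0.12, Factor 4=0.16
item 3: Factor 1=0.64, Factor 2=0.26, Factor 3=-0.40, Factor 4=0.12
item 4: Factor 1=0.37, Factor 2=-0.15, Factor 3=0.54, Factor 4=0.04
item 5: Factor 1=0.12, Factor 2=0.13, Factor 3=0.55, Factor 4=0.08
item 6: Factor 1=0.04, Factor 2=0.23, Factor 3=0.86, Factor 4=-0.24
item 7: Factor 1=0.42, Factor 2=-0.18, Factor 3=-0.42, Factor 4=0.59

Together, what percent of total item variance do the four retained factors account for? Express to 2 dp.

57.64%

SS loadings by factor: 1.1309, 0.2292, 1.6881, 0.9866; total = 4.0348.
Total variance with 7 standardized items is 7, so the solution explains 4.0348/7 = 0.5764 = 57.64%.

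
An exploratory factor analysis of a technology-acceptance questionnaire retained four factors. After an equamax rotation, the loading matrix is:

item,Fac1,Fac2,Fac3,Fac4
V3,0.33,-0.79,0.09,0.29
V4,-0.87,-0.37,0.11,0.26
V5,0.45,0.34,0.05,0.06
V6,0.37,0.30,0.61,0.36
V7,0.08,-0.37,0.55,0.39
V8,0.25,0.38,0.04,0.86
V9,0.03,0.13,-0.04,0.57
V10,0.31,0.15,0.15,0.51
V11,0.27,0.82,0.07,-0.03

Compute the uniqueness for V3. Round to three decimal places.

h² = 0.33² + (-0.79)² + 0.09² + 0.29² = 0.1089 + 0.6241 + 0.0081 + 0.0841 = 0.8252
Uniqueness u² = 1 − h² = 1 − 0.8252 = 0.1748

0.175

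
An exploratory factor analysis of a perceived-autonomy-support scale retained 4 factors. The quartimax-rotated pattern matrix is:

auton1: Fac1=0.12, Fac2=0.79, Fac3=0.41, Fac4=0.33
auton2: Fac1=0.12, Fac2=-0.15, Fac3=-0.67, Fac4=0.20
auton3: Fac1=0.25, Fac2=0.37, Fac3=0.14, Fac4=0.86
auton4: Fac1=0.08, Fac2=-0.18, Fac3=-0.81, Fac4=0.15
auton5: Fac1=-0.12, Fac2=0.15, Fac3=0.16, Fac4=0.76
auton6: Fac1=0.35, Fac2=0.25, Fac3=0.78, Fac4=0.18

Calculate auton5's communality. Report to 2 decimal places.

0.64

h² = (-0.12)² + 0.15² + 0.16² + 0.76² = 0.0144 + 0.0225 + 0.0256 + 0.5776 = 0.6401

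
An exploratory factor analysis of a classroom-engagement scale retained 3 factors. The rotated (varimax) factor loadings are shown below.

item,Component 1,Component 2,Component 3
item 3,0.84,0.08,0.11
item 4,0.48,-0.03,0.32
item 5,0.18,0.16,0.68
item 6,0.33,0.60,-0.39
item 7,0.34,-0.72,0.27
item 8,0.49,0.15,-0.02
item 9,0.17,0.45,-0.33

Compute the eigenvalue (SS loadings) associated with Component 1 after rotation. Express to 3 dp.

SS loadings for Component 1 = 0.84² + 0.48² + 0.18² + 0.33² + 0.34² + 0.49² + 0.17² = 0.7056 + 0.2304 + 0.0324 + 0.1089 + 0.1156 + 0.2401 + 0.0289 = 1.4619

1.462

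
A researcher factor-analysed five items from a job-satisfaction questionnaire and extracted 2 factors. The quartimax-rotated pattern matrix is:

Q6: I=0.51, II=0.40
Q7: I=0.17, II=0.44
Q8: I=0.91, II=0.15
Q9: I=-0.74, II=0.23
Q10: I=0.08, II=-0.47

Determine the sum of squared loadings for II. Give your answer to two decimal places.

SS loadings for II = 0.40² + 0.44² + 0.15² + 0.23² + (-0.47)² = 0.1600 + 0.1936 + 0.0225 + 0.0529 + 0.2209 = 0.6499

0.65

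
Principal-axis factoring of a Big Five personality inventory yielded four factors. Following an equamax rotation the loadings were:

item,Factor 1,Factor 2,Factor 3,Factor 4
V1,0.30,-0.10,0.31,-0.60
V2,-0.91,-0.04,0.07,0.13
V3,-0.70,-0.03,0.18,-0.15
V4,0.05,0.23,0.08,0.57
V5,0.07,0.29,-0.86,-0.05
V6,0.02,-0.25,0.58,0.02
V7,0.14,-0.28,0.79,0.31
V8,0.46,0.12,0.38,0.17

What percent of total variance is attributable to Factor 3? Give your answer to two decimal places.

SS loadings for Factor 3 = 0.31² + 0.07² + 0.18² + 0.08² + (-0.86)² + 0.58² + 0.79² + 0.38² = 1.9843
With 8 standardized items, total variance = 8. Proportion = 1.9843/8 = 0.2480 → 24.80%.

24.80%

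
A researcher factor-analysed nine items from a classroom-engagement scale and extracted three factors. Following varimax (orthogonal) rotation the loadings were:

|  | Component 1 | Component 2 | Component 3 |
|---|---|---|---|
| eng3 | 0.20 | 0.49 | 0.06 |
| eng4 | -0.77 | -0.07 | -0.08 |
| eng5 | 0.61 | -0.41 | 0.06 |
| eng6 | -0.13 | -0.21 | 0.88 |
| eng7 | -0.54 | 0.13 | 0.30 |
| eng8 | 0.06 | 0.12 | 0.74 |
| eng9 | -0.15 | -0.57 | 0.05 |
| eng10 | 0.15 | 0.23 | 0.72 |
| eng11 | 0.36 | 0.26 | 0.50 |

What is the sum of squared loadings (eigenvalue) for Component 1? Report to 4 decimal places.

1.4917

SS loadings for Component 1 = 0.20² + (-0.77)² + 0.61² + (-0.13)² + (-0.54)² + 0.06² + (-0.15)² + 0.15² + 0.36² = 0.0400 + 0.5929 + 0.3721 + 0.0169 + 0.2916 + 0.0036 + 0.0225 + 0.0225 + 0.1296 = 1.4917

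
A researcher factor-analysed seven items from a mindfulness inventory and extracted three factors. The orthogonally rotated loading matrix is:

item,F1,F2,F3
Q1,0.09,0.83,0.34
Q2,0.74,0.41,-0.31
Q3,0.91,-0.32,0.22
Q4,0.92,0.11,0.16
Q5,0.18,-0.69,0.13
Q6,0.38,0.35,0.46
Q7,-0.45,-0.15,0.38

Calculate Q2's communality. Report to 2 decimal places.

h² = 0.74² + 0.41² + (-0.31)² = 0.5476 + 0.1681 + 0.0961 = 0.8118

0.81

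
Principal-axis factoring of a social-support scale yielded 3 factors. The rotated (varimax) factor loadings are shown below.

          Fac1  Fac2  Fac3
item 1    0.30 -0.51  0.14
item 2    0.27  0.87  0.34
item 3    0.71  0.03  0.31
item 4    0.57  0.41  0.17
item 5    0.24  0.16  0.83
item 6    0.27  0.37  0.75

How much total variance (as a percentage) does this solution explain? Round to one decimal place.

66.4%

SS loadings by factor: 1.1224, 1.3485, 1.5116; total = 3.9825.
Total variance with 6 standardized items is 6, so the solution explains 3.9825/6 = 0.6637 = 66.38%.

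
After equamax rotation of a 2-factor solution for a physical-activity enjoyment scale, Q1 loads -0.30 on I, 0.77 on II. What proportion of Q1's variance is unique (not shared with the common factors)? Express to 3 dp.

0.317

h² = (-0.30)² + 0.77² = 0.0900 + 0.5929 = 0.6829
Uniqueness u² = 1 − h² = 1 − 0.6829 = 0.3171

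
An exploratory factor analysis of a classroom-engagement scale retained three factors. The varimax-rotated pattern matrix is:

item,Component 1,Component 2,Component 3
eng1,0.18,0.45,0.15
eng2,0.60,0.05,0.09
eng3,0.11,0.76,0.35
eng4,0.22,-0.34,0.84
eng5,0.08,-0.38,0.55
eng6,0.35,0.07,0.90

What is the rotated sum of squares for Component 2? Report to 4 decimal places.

SS loadings for Component 2 = 0.45² + 0.05² + 0.76² + (-0.34)² + (-0.38)² + 0.07² = 0.2025 + 0.0025 + 0.5776 + 0.1156 + 0.1444 + 0.0049 = 1.0475

1.0475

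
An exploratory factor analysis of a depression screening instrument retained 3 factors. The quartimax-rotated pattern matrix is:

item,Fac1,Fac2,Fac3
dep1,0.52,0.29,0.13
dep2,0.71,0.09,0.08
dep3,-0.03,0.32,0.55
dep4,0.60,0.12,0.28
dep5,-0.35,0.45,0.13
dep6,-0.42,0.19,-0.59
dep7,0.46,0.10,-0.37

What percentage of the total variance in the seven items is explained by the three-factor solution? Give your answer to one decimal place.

43.0%

SS loadings by factor: 1.6459, 0.4576, 0.9061; total = 3.0096.
Total variance with 7 standardized items is 7, so the solution explains 3.0096/7 = 0.4299 = 42.99%.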